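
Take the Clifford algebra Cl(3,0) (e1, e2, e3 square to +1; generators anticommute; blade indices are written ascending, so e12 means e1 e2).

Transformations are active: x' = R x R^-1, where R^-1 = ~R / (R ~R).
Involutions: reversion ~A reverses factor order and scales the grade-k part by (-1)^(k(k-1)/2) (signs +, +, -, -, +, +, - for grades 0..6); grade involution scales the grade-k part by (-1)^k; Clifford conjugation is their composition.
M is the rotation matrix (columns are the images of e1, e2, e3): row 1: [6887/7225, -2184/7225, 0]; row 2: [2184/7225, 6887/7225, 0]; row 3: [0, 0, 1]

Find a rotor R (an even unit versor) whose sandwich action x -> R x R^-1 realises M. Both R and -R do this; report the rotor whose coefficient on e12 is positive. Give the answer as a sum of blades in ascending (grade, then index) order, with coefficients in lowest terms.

Method: write R = a + b12*e12 + b13*e13 + b23*e23 with a^2 + b12^2 + b13^2 + b23^2 = 1 (so R^-1 = ~R). Expanding the columns R e_j ~R gives tr M = 4a^2 - 1 and, from the antisymmetric part, M21 - M12 = -4a*b12, M13 - M31 = 4a*b13, M32 - M23 = -4a*b23.
Here tr M = 20999/7225, so a^2 = (1 + tr M)/4 = 7056/7225 and a = ±84/85. Taking a = 84/85: M21 - M12 = 4368/7225, M13 - M31 = 0, M32 - M23 = 0, giving b12 = -13/85, b13 = 0, b23 = 0, i.e. R = 84/85 - 13/85*e12.
Its e12 coefficient is negative, so report the other preimage -R.
Answer: -84/85 + 13/85*e12. Sheet selection: the two-to-one cover makes ±R indistinguishable at the matrix level (trace 20999/7225), so uniqueness comes from the required sign on e12.


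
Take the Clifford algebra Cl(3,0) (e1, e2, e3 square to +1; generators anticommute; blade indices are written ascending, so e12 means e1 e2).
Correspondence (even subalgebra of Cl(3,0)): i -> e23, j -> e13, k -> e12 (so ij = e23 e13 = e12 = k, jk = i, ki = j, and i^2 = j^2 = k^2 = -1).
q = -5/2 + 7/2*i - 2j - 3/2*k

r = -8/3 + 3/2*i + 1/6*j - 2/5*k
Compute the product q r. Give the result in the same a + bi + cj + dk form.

In blades: q = -5/2 - 3/2*e12 - 2*e13 + 7/2*e23, r = -8/3 - 2/5*e12 + 1/6*e13 + 3/2*e23.
Distribute q over r term by term (generator squares from the signature, products reordered to ascending indices): (-5/2)*r = 20/3 + e12 - 5/12*e13 - 15/4*e23; (-3/2*e12)*r = -3/5 + 4*e12 - 9/4*e13 + 1/4*e23; (-2*e13)*r = 1/3 + 3*e12 + 16/3*e13 + 4/5*e23; (7/2*e23)*r = -21/4 + 7/12*e12 + 7/5*e13 - 28/3*e23.
Sum: 23/20 + 103/12*e12 + 61/15*e13 - 361/30*e23; translating back through the correspondence:
Answer: 23/20 - 361/30*i + 61/15*j + 103/12*k


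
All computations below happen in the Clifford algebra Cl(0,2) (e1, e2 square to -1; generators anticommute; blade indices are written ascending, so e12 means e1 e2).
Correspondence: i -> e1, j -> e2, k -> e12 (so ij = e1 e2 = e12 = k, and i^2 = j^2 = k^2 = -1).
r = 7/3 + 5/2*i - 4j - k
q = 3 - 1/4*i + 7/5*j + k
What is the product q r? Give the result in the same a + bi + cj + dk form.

In blades: q = 3 - 1/4*e1 + 7/5*e2 + e12, r = 7/3 + 5/2*e1 - 4*e2 - e12.
Distribute q over r term by term (generator squares from the signature, products reordered to ascending indices): (3)*r = 7 + 15/2*e1 - 12*e2 - 3*e12; (-1/4*e1)*r = 5/8 - 7/12*e1 - 1/4*e2 + e12; (7/5*e2)*r = 28/5 - 7/5*e1 + 49/15*e2 - 7/2*e12; (e12)*r = 1 + 4*e1 + 5/2*e2 + 7/3*e12.
Sum: 569/40 + 571/60*e1 - 389/60*e2 - 19/6*e12; translating back through the correspondence:
Answer: 569/40 + 571/60*i - 389/60*j - 19/6*k


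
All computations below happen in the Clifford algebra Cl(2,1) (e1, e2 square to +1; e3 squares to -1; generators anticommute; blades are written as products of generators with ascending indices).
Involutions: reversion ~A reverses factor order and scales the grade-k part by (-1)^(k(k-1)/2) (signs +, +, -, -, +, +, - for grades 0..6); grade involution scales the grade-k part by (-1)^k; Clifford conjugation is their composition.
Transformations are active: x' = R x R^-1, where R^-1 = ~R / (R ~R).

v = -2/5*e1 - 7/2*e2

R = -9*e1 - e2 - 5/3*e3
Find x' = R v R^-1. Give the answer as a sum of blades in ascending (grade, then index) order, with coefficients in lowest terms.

~R = -9*e1 - e2 - 5/3*e3, and R ~R = 713/9, so R^-1 = ~R / (713/9).
R v = 71/10 + 311/10*e1 e2 - 2/3*e1 e3 - 35/6*e2 e3
Answer: -865/713*e1 + 23677/7130*e2 - 213/713*e3


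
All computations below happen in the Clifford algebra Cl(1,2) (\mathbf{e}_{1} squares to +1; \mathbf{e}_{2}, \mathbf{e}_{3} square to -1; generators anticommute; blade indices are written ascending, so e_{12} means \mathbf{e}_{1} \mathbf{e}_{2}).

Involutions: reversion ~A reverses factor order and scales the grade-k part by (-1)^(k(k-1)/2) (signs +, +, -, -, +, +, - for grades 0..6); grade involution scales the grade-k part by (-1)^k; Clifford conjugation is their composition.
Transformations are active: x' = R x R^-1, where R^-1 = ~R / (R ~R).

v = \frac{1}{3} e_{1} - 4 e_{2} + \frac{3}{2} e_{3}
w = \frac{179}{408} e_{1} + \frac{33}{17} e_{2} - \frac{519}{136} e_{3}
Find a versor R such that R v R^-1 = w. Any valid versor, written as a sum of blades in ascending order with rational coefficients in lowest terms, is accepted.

Reasoning: v^2 = w^2 = -\frac{653}{36} since conjugation preserves the quadratic form; R = v + w = \frac{105}{136} e_{1} - \frac{35}{17} e_{2} - \frac{315}{136} e_{3} is then valid when invertible, keeping its own part and reversing (v - w)/2.
Answer: \frac{105}{136} e_{1} - \frac{35}{17} e_{2} - \frac{315}{136} e_{3}


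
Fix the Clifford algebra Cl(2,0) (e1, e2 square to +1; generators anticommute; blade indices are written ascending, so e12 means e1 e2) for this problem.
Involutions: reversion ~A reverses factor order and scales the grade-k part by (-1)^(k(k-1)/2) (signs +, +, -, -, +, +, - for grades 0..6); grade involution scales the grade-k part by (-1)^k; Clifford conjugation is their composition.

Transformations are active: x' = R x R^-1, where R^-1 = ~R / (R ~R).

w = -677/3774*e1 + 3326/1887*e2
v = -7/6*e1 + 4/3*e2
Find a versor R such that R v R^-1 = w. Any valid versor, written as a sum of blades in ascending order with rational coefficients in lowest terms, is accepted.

Key observation: q(v) = q(w) = 113/36 (sandwiches preserve the norm), so R = v + w = -2540/1887*e1 + 5842/1887*e2 works whenever it is invertible — the component of v along it is kept and (v - w)/2 reverses, sending v to w.
Answer: -2540/1887*e1 + 5842/1887*e2


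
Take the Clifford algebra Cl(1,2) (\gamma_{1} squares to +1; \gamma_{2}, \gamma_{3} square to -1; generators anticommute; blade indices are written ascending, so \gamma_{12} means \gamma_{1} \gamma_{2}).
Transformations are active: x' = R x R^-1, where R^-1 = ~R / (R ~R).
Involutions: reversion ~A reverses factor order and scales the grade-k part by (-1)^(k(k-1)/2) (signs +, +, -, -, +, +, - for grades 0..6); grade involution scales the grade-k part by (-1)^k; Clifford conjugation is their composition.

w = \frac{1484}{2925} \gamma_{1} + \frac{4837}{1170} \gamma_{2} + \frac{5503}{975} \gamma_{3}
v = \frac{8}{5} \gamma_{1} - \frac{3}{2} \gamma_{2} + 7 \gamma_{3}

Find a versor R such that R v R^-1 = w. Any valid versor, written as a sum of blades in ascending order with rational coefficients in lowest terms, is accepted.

Why this works: both vectors square to -\frac{4869}{100}, so q(v) = q(w) and R = v + w = \frac{6164}{2925} \gamma_{1} + \frac{1541}{585} \gamma_{2} + \frac{12328}{975} \gamma_{3} carries v to w — its own direction survives, the complement (v - w)/2 flips.
Answer: \frac{6164}{2925} \gamma_{1} + \frac{1541}{585} \gamma_{2} + \frac{12328}{975} \gamma_{3}


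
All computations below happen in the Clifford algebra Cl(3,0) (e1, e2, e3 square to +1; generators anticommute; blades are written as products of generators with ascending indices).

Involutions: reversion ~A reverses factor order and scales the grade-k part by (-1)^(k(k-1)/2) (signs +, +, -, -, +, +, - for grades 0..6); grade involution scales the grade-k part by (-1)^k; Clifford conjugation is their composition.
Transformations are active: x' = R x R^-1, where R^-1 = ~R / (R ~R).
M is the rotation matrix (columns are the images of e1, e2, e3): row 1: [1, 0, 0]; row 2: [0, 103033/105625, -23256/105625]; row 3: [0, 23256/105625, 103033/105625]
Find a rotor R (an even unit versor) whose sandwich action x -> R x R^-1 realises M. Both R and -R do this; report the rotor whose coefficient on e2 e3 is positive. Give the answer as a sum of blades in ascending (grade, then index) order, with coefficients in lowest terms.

Method: write R = a + b12*e1 e2 + b13*e1 e3 + b23*e2 e3 with a^2 + b12^2 + b13^2 + b23^2 = 1 (so R^-1 = ~R). Expanding the columns R e_j ~R gives tr M = 4a^2 - 1 and, from the antisymmetric part, M21 - M12 = -4a*b12, M13 - M31 = 4a*b13, M32 - M23 = -4a*b23.
Here tr M = 311691/105625, so a^2 = (1 + tr M)/4 = 104329/105625 and a = ±323/325. Taking a = 323/325: M21 - M12 = 0, M13 - M31 = 0, M32 - M23 = 46512/105625, giving b12 = 0, b13 = 0, b23 = -36/325, i.e. R = 323/325 - 36/325*e2 e3.
Its e2 e3 coefficient is negative, so report the other preimage -R.
Answer: -323/325 + 36/325*e2 e3. Sheet selection: the two-to-one cover makes ±R indistinguishable at the matrix level (trace 311691/105625), so uniqueness comes from the required sign on e2 e3.


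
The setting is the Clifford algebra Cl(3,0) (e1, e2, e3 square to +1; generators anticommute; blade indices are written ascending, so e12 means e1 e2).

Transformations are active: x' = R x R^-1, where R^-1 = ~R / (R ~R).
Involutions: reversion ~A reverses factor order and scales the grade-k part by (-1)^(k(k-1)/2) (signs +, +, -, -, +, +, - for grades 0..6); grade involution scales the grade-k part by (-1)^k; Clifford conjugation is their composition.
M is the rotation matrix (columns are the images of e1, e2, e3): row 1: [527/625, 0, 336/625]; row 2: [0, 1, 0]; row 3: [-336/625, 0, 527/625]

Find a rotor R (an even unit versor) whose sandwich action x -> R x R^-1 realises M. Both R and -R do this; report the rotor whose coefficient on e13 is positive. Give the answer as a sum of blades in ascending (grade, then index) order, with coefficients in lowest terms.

Method: write R = a + b12*e12 + b13*e13 + b23*e23 with a^2 + b12^2 + b13^2 + b23^2 = 1 (so R^-1 = ~R). Expanding the columns R e_j ~R gives tr M = 4a^2 - 1 and, from the antisymmetric part, M21 - M12 = -4a*b12, M13 - M31 = 4a*b13, M32 - M23 = -4a*b23.
Here tr M = 1679/625, so a^2 = (1 + tr M)/4 = 576/625 and a = ±24/25. Taking a = 24/25: M21 - M12 = 0, M13 - M31 = 672/625, M32 - M23 = 0, giving b12 = 0, b13 = 7/25, b23 = 0, i.e. R = 24/25 + 7/25*e13.
Its e13 coefficient is already positive.
Answer: 24/25 + 7/25*e13. Sheet selection: the two-to-one cover makes ±R indistinguishable at the matrix level (trace 1679/625), so uniqueness comes from the required sign on e13.


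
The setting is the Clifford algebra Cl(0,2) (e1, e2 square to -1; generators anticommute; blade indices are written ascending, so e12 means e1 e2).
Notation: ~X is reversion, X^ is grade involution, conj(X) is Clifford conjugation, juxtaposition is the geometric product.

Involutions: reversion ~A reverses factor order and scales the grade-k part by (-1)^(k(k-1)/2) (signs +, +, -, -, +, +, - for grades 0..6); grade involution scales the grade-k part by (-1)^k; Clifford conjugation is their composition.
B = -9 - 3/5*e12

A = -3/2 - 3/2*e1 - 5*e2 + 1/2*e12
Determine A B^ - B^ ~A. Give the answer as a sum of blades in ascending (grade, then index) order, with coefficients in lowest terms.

first term: 69/5 + 33/2*e1 + 441/10*e2 - 18/5*e12
second term: 66/5 + 21/2*e1 + 459/10*e2 + 27/5*e12
Answer: 3/5 + 6*e1 - 9/5*e2 - 9*e12


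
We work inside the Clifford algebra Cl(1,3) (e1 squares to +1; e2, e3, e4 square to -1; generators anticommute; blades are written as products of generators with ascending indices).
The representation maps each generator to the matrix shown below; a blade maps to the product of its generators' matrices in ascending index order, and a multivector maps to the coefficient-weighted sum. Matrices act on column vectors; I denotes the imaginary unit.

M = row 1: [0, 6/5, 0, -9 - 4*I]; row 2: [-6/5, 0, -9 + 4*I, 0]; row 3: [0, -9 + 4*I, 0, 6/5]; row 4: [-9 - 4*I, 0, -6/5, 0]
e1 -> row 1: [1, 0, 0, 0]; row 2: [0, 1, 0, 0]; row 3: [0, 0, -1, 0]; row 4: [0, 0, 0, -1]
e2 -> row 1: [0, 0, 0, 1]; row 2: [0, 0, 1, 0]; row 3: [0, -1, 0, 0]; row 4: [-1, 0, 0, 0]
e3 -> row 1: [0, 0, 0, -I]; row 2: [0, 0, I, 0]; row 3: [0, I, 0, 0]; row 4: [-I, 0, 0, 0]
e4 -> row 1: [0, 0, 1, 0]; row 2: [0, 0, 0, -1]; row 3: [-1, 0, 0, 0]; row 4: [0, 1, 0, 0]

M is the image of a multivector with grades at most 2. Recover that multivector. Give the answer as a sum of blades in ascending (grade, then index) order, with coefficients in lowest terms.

Method: the blade images are trace-orthogonal — tr(rho(e_A) rho(e_B)^-1) = 4 if A = B and 0 otherwise — and rho(e_A)^-1 = (e_A)^2 * rho(e_A) with (e_A)^2 = +1 or -1, so the coefficient of e_A in the preimage is (e_A)^2 * tr(M rho(e_A))/4.
Nonzero projections over blades of grade <= 2: e3: (e3)^2 = -1, tr(M rho(e3)) = -16, coefficient 4; e1 e2: (e1 e2)^2 = +1, tr(M rho(e1 e2)) = -36, coefficient -9; e2 e4: (e2 e4)^2 = -1, tr(M rho(e2 e4)) = -24/5, coefficient 6/5. Every other blade of grade <= 2 projects to 0.
Answer: 4*e3 - 9*e1 e2 + 6/5*e2 e4


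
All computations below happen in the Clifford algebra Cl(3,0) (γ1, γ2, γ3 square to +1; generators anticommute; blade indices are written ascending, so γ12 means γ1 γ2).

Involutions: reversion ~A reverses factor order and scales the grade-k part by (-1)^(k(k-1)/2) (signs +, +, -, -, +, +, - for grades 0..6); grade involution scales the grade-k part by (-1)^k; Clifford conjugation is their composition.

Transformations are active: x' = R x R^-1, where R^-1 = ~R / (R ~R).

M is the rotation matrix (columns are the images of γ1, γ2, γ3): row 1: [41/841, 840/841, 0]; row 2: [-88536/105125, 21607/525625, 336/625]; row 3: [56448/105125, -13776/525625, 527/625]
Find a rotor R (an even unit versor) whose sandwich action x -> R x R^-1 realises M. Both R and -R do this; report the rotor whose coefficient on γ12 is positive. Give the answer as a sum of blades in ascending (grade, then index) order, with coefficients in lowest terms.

Method: write R = a + b12*γ12 + b13*γ13 + b23*γ23 with a^2 + b12^2 + b13^2 + b23^2 = 1 (so R^-1 = ~R). Expanding the columns R e_j ~R gives tr M = 4a^2 - 1 and, from the antisymmetric part, M21 - M12 = -4a*b12, M13 - M31 = 4a*b13, M32 - M23 = -4a*b23.
Here tr M = 490439/525625, so a^2 = (1 + tr M)/4 = 254016/525625 and a = ±504/725. Taking a = 504/725: M21 - M12 = -193536/105125, M13 - M31 = -56448/105125, M32 - M23 = -296352/525625, giving b12 = 96/145, b13 = -28/145, b23 = 147/725, i.e. R = 504/725 + 96/145*γ12 - 28/145*γ13 + 147/725*γ23.
Its γ12 coefficient is already positive.
Answer: 504/725 + 96/145*γ12 - 28/145*γ13 + 147/725*γ23. Why the constraint matters: R and -R act identically through the sandwich — M has trace 490439/525625 either way — so only the sign condition on γ12 picks one of the two preimages.


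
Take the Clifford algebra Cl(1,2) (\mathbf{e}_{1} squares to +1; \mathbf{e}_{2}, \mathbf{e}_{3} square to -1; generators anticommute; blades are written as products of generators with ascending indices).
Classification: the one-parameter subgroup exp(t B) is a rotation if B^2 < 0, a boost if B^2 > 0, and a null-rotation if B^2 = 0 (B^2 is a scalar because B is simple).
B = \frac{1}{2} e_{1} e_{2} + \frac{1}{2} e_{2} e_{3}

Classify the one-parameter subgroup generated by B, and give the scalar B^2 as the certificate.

B^2 term by term: the squares give (\frac{1}{2})^2*(e_{1} e_{2})^2 + (\frac{1}{2})^2*(e_{2} e_{3})^2 = \frac{1}{4}*(+1) + \frac{1}{4}*(-1) = 0 (each basis 2-blade squares to minus the product of its generators' squares); cross terms between blades sharing an index anticommute and cancel. So B^2 = 0.
Answer: null-rotation, certificate B^2 = 0. Because 0 is invariant under every versor sandwich, the classification follows from its sign alone.


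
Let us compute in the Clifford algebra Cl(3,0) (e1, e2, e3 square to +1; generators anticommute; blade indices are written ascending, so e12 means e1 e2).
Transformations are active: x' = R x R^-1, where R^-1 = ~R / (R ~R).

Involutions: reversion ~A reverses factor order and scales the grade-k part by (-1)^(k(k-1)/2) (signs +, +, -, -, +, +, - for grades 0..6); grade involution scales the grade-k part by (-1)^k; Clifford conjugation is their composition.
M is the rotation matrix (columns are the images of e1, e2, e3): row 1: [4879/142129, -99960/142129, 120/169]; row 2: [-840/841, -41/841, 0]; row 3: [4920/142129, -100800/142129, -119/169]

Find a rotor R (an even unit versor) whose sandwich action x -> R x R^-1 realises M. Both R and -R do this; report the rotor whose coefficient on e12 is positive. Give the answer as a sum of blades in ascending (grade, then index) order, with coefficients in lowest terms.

Method: write R = a + b12*e12 + b13*e13 + b23*e23 with a^2 + b12^2 + b13^2 + b23^2 = 1 (so R^-1 = ~R). Expanding the columns R e_j ~R gives tr M = 4a^2 - 1 and, from the antisymmetric part, M21 - M12 = -4a*b12, M13 - M31 = 4a*b13, M32 - M23 = -4a*b23.
Here tr M = -102129/142129, so a^2 = (1 + tr M)/4 = 10000/142129 and a = ±100/377. Taking a = 100/377: M21 - M12 = -42000/142129, M13 - M31 = 96000/142129, M32 - M23 = -100800/142129, giving b12 = 105/377, b13 = 240/377, b23 = 252/377, i.e. R = 100/377 + 105/377*e12 + 240/377*e13 + 252/377*e23.
Its e12 coefficient is already positive.
Answer: 100/377 + 105/377*e12 + 240/377*e13 + 252/377*e23. Uniqueness: Spin(3) -> SO(3) maps R and -R to the same rotation of trace -102129/142129; fixing the sign of the e12 coefficient removes the ambiguity.


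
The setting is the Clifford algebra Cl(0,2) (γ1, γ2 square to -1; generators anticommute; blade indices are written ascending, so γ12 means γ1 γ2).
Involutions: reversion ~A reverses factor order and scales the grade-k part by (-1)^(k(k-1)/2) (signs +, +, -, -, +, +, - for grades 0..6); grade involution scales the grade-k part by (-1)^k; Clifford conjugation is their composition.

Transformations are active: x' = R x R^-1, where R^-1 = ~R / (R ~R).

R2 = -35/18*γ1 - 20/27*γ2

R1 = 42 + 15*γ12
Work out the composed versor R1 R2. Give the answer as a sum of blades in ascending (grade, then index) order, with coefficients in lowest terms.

Distribute over the terms of R1 (each basis-blade product reordered to ascending indices, repeated generators contracted through their squares):
(42) R2 = -245/3*γ1 - 280/9*γ2
(15*γ12) R2 = 100/9*γ1 - 175/6*γ2
Summing the partial products and collecting blades:
Answer: -635/9*γ1 - 1085/18*γ2


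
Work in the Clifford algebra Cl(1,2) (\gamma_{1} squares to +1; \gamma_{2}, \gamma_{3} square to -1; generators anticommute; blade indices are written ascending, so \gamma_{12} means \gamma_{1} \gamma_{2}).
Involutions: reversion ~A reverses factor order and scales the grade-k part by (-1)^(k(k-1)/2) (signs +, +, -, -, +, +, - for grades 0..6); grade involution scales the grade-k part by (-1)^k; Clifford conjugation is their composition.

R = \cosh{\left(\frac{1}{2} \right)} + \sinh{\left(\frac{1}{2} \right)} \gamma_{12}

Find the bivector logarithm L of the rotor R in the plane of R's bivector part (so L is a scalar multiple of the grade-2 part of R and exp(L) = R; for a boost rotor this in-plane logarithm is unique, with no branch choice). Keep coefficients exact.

The scalar part of R is \cosh{\left(\frac{1}{2} \right)}, which fixes the rapidity magnitude through cosh (cosh is even, so it cannot fix the sign — the bivector part carries that); dividing the bivector part by sinh of the rapidity gives the plane, and L = rapidity * plane, where the joint sign ambiguity of (rapidity, plane) cancels in the product.
Concretely: cosh(rapidity) = \cosh{\left(\frac{1}{2} \right)} gives rapidity = ±\frac{1}{2}, and since rapidity/sinh(rapidity) is even the sign is immaterial: L = (rapidity/sinh(rapidity)) * <R>_2 = (\frac{1}{2 \sinh{\left(\frac{1}{2} \right)}}) * <R>_2.
Answer: \frac{1}{2} \gamma_{12}


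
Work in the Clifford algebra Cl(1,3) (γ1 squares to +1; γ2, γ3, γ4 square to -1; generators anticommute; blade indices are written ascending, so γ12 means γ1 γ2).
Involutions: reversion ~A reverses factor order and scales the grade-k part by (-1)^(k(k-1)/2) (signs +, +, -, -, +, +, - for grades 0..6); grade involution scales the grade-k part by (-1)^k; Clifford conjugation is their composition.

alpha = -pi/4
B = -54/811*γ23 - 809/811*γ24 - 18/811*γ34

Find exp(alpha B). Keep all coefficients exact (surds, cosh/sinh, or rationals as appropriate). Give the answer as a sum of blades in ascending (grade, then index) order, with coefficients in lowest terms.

B^2 term by term: the squares give (-54/811)^2*(γ23)^2 + (-809/811)^2*(γ24)^2 + (-18/811)^2*(γ34)^2 = 2916/657721*(-1) + 654481/657721*(-1) + 324/657721*(-1) = -1 (each basis 2-blade squares to minus the product of its generators' squares); cross terms between blades sharing an index anticommute and cancel. So B^2 = -1.
B^2 = -1 — since the square is negative, the closed form is circular: l = 1, alpha*l = -pi/4, so exp(alpha B) = cos(-pi/4) + (sin(-pi/4)/1)*B = sqrt(2)/2 + (-sqrt(2)/2)*B.
Answer: sqrt(2)/2 + 27*sqrt(2)/811*γ23 + 809*sqrt(2)/1622*γ24 + 9*sqrt(2)/811*γ34


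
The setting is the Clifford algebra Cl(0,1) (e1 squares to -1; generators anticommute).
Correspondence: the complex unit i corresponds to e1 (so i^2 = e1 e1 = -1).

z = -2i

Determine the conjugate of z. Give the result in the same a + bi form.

In blades: z = -2*e1.
Conjugation here is Clifford conjugation: the scalar is fixed and the grade-1 and grade-2 blades all flip sign, giving 2*e1; translating back:
Answer: 2i


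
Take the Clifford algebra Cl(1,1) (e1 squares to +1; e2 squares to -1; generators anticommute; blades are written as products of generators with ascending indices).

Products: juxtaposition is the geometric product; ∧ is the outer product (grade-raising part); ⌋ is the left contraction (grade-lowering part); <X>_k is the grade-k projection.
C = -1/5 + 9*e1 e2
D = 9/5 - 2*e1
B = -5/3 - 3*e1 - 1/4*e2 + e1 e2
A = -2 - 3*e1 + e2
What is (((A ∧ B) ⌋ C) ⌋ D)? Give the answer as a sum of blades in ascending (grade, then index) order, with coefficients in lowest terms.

step 1: 10/3 + 11*e1 - 7/6*e2 + 7/4*e1 e2
step 2: 181/12 - 21/2*e1 + 99*e2 + 30*e1 e2
step 3: 963/20 - 181/6*e1
Answer: 963/20 - 181/6*e1


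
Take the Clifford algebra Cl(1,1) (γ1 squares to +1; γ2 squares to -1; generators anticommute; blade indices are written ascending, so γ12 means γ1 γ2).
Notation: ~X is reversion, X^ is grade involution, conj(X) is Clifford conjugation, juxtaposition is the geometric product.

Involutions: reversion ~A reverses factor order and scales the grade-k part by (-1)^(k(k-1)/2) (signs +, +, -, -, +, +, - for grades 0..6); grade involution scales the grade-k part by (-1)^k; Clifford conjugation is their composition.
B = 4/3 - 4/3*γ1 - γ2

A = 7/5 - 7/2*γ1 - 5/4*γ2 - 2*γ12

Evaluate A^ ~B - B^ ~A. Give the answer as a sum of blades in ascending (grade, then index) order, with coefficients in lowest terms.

first term: -31/20 + 4/5*γ1 - 12/5*γ2 - 9/2*γ12
second term: -31/20 - 4/5*γ1 + 12/5*γ2 + 9/2*γ12
Answer: 8/5*γ1 - 24/5*γ2 - 9*γ12


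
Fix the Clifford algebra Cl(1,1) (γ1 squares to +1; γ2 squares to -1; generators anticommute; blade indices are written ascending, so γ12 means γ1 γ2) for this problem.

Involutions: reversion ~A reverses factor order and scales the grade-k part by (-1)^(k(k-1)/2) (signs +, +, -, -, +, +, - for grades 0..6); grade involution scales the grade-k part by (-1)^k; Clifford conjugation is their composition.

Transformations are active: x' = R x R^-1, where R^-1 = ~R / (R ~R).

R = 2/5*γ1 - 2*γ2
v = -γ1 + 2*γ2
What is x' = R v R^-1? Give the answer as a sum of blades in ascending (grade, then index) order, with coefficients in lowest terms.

~R = 2/5*γ1 - 2*γ2, and R ~R = -96/25, so R^-1 = ~R / (-96/25).
R v = 18/5 - 6/5*γ12
Answer: 1/4*γ1 + 7/4*γ2


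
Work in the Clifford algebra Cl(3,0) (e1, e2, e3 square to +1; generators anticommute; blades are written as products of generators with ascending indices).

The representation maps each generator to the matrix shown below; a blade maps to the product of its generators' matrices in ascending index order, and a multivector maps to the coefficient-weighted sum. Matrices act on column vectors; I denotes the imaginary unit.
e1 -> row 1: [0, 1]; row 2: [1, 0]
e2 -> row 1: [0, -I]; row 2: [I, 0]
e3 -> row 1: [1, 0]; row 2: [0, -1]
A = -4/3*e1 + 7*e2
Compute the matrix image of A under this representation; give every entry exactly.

M = (-4/3)*rho(e1) + (7)*rho(e2), summed entrywise:
Answer: row 1: [0, -4/3 - 7*I]; row 2: [-4/3 + 7*I, 0]


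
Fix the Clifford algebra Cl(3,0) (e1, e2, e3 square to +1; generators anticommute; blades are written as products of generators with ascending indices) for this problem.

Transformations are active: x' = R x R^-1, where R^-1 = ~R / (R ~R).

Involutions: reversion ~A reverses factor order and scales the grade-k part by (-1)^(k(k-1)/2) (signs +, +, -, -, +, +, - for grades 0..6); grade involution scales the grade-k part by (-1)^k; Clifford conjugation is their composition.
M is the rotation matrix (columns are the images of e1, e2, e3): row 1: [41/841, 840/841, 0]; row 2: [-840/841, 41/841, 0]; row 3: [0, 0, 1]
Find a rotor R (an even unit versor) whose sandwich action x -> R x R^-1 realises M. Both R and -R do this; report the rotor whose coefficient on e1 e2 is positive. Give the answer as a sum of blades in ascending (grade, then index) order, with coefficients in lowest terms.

Method: write R = a + b12*e1 e2 + b13*e1 e3 + b23*e2 e3 with a^2 + b12^2 + b13^2 + b23^2 = 1 (so R^-1 = ~R). Expanding the columns R e_j ~R gives tr M = 4a^2 - 1 and, from the antisymmetric part, M21 - M12 = -4a*b12, M13 - M31 = 4a*b13, M32 - M23 = -4a*b23.
Here tr M = 923/841, so a^2 = (1 + tr M)/4 = 441/841 and a = ±21/29. Taking a = 21/29: M21 - M12 = -1680/841, M13 - M31 = 0, M32 - M23 = 0, giving b12 = 20/29, b13 = 0, b23 = 0, i.e. R = 21/29 + 20/29*e1 e2.
Its e1 e2 coefficient is already positive.
Answer: 21/29 + 20/29*e1 e2. Key observation: the double cover Spin(3) -> SO(3) sends R and -R to the same matrix (trace 923/841 here), so the stated sign of the e1 e2 coefficient is what selects one sheet.


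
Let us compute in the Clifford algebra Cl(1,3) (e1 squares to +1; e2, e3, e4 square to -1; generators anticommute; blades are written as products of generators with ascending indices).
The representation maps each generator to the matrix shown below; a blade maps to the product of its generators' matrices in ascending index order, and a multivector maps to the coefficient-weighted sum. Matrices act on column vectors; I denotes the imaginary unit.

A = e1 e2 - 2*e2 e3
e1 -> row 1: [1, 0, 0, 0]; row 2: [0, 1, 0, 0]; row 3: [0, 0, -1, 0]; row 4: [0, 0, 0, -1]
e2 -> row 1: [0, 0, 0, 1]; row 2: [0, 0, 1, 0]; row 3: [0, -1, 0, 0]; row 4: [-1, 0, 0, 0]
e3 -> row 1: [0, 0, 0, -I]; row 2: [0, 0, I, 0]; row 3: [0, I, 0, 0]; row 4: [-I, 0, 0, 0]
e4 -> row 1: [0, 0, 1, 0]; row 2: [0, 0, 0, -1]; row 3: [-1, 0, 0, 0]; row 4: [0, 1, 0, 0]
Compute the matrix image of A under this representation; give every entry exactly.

Bivector images (products of the table entries): rho(e1 e2) = rho(e1)rho(e2) = row 1: [0, 0, 0, 1]; row 2: [0, 0, 1, 0]; row 3: [0, 1, 0, 0]; row 4: [1, 0, 0, 0]; rho(e2 e3) = rho(e2)rho(e3) = row 1: [-I, 0, 0, 0]; row 2: [0, I, 0, 0]; row 3: [0, 0, -I, 0]; row 4: [0, 0, 0, I].
M = (1)*rho(e1 e2) + (-2)*rho(e2 e3), summed entrywise:
Answer: row 1: [2*I, 0, 0, 1]; row 2: [0, -2*I, 1, 0]; row 3: [0, 1, 2*I, 0]; row 4: [1, 0, 0, -2*I]


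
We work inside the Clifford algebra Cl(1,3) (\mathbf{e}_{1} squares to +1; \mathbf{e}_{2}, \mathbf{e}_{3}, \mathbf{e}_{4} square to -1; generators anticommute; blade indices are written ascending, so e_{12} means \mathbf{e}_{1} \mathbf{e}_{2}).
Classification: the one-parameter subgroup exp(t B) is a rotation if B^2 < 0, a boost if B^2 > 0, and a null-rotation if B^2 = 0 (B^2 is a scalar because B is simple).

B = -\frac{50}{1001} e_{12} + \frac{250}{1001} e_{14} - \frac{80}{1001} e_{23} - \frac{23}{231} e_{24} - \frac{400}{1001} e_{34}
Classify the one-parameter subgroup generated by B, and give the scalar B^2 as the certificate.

B^2 term by term: the squares give (-\frac{50}{1001})^2*(e_{12})^2 + (\frac{250}{1001})^2*(e_{14})^2 + (-\frac{80}{1001})^2*(e_{23})^2 + (-\frac{23}{231})^2*(e_{24})^2 + (-\frac{400}{1001})^2*(e_{34})^2 = \frac{2500}{1002001}*(+1) + \frac{62500}{1002001}*(+1) + \frac{6400}{1002001}*(-1) + \frac{529}{53361}*(-1) + \frac{160000}{1002001}*(-1) = -\frac{1}{9} (each basis 2-blade squares to minus the product of its generators' squares); cross terms between blades sharing an index anticommute and cancel; the commuting (index-disjoint) pairs give grade-4 terms 2*c*c'*(blade product), which cancel blade by blade — e_{1234}: \frac{40000}{1002001} - \frac{40000}{1002001} = 0 — confirming B is simple. So B^2 = -\frac{1}{9}.
Answer: rotation, certificate B^2 = -\frac{1}{9}. Note: conjugating B changes its blade decomposition but never the scalar B^2 = -\frac{1}{9}, whose sign settles the classification.


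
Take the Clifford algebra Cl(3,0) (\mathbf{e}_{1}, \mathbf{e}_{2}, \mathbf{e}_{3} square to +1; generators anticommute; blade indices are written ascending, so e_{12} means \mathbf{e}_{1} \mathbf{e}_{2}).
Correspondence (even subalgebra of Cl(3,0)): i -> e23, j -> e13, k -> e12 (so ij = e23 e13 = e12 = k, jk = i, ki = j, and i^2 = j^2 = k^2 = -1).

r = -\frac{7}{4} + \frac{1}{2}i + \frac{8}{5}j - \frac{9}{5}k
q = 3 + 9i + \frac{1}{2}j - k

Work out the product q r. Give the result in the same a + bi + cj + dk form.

In blades: q = 3 - e_{12} + \frac{1}{2} e_{13} + 9 e_{23}, r = -\frac{7}{4} - \frac{9}{5} e_{12} + \frac{8}{5} e_{13} + \frac{1}{2} e_{23}.
Distribute q over r term by term (generator squares from the signature, products reordered to ascending indices): (3)*r = -\frac{21}{4} - \frac{27}{5} e_{12} + \frac{24}{5} e_{13} + \frac{3}{2} e_{23}; (-e_{12})*r = -\frac{9}{5} + \frac{7}{4} e_{12} - \frac{1}{2} e_{13} + \frac{8}{5} e_{23}; (\frac{1}{2} e_{13})*r = -\frac{4}{5} - \frac{1}{4} e_{12} - \frac{7}{8} e_{13} - \frac{9}{10} e_{23}; (9 e_{23})*r = -\frac{9}{2} + \frac{72}{5} e_{12} + \frac{81}{5} e_{13} - \frac{63}{4} e_{23}.
Sum: -\frac{247}{20} + \frac{21}{2} e_{12} + \frac{157}{8} e_{13} - \frac{271}{20} e_{23}; translating back through the correspondence:
Answer: -\frac{247}{20} - \frac{271}{20}i + \frac{157}{8}j + \frac{21}{2}k


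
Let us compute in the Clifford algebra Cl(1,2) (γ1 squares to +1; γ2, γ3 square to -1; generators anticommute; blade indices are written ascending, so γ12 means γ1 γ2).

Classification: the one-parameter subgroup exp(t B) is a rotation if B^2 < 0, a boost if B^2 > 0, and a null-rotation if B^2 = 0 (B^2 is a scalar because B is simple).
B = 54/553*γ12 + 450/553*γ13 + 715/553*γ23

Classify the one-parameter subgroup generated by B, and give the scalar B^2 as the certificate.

B^2 term by term: the squares give (54/553)^2*(γ12)^2 + (450/553)^2*(γ13)^2 + (715/553)^2*(γ23)^2 = 2916/305809*(+1) + 202500/305809*(+1) + 511225/305809*(-1) = -1 (each basis 2-blade squares to minus the product of its generators' squares); cross terms between blades sharing an index anticommute and cancel. So B^2 = -1.
Answer: rotation, certificate B^2 = -1. Because -1 is invariant under every versor sandwich, the classification follows from its sign alone.


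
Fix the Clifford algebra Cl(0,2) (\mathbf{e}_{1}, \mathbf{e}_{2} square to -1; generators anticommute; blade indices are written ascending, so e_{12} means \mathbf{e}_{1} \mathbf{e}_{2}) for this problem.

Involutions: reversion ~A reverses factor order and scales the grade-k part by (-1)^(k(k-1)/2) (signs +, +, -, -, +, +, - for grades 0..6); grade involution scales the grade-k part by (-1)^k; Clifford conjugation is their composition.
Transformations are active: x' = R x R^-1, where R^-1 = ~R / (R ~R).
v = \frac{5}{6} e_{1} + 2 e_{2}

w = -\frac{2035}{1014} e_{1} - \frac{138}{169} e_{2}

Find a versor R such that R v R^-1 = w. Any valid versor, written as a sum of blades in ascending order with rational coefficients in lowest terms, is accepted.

R = v + w = -\frac{595}{507} e_{1} + \frac{200}{169} e_{2} works: the equal norms (-\frac{169}{36}) guarantee its sandwich swaps v into w.
Answer: -\frac{595}{507} e_{1} + \frac{200}{169} e_{2}


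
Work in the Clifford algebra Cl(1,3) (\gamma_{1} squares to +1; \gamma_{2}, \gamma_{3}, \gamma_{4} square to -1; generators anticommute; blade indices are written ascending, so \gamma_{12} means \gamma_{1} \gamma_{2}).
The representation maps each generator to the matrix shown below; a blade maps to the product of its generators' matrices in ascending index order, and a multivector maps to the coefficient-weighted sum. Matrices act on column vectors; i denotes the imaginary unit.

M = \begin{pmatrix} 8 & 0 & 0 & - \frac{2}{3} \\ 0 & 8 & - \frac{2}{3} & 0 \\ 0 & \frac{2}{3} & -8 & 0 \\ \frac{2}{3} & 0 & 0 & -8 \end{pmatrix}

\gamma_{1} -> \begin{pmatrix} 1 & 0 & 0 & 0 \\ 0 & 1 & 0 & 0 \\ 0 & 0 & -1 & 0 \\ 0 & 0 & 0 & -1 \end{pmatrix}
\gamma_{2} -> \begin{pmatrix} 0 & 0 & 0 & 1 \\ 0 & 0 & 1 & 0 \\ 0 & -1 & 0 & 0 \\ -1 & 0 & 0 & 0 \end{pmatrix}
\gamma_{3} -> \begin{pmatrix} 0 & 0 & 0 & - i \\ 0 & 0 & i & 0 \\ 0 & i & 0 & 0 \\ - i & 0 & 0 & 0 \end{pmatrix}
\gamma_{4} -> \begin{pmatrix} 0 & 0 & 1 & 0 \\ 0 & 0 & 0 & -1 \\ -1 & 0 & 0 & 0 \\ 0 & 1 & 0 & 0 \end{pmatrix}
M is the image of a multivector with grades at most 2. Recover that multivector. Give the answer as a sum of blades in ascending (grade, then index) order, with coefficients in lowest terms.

Method: the blade images are trace-orthogonal — tr(rho(e_A) rho(e_B)^-1) = 4 if A = B and 0 otherwise — and rho(e_A)^-1 = (e_A)^2 * rho(e_A) with (e_A)^2 = +1 or -1, so the coefficient of e_A in the preimage is (e_A)^2 * tr(M rho(e_A))/4.
Nonzero projections over blades of grade <= 2: \gamma_{1}: (\gamma_{1})^2 = +1, tr(M rho(\gamma_{1})) = 32, coefficient 8; \gamma_{2}: (\gamma_{2})^2 = -1, tr(M rho(\gamma_{2})) = \frac{8}{3}, coefficient -\frac{2}{3}. Every other blade of grade <= 2 projects to 0.
Answer: 8 \gamma_{1} - \frac{2}{3} \gamma_{2}


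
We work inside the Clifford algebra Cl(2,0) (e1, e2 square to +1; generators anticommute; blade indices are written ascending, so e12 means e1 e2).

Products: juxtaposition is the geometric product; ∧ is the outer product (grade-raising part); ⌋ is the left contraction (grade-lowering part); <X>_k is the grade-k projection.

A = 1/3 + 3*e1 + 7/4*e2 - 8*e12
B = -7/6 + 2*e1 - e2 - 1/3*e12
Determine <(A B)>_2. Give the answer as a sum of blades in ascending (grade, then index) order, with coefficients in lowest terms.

step 1: 43/36 + 23/4*e1 + 101/8*e2 + 49/18*e12
step 2: 49/18*e12
Answer: 49/18*e12


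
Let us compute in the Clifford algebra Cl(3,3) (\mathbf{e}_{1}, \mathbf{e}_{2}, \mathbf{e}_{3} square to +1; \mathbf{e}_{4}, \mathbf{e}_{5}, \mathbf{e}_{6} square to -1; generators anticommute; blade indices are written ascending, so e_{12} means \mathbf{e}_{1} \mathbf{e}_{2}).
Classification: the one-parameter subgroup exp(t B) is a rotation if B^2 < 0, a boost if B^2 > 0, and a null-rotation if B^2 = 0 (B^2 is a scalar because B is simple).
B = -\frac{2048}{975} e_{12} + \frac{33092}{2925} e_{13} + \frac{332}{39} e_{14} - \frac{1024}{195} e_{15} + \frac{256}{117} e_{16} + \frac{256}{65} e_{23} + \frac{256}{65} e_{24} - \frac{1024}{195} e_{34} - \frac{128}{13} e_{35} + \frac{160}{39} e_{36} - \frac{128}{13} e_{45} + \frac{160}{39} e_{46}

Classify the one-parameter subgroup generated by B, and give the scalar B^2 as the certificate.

B^2 term by term: the squares give (-\frac{2048}{975})^2*(e_{12})^2 + (\frac{33092}{2925})^2*(e_{13})^2 + (\frac{332}{39})^2*(e_{14})^2 + (-\frac{1024}{195})^2*(e_{15})^2 + (\frac{256}{117})^2*(e_{16})^2 + (\frac{256}{65})^2*(e_{23})^2 + (\frac{256}{65})^2*(e_{24})^2 + (-\frac{1024}{195})^2*(e_{34})^2 + (-\frac{128}{13})^2*(e_{35})^2 + (\frac{160}{39})^2*(e_{36})^2 + (-\frac{128}{13})^2*(e_{45})^2 + (\frac{160}{39})^2*(e_{46})^2 = \frac{4194304}{950625}*(-1) + \frac{1095080464}{8555625}*(-1) + \frac{110224}{1521}*(+1) + \frac{1048576}{38025}*(+1) + \frac{65536}{13689}*(+1) + \frac{65536}{4225}*(-1) + \frac{65536}{4225}*(+1) + \frac{1048576}{38025}*(+1) + \frac{16384}{169}*(+1) + \frac{25600}{1521}*(+1) + \frac{16384}{169}*(-1) + \frac{25600}{1521}*(-1) = 0 (each basis 2-blade squares to minus the product of its generators' squares); cross terms between blades sharing an index anticommute and cancel; the commuting (index-disjoint) pairs give grade-4 terms 2*c*c'*(blade product), which cancel blade by blade — e_{1234}: \frac{4194304}{190125} - \frac{16943104}{190125} + \frac{169984}{2535} = 0; e_{1235}: \frac{524288}{12675} - \frac{524288}{12675} = 0; e_{1236}: -\frac{131072}{7605} + \frac{131072}{7605} = 0; e_{1245}: \frac{524288}{12675} - \frac{524288}{12675} = 0; e_{1246}: -\frac{131072}{7605} + \frac{131072}{7605} = 0; e_{1345}: -\frac{8471552}{38025} + \frac{84992}{507} + \frac{2097152}{38025} = 0; e_{1346}: \frac{2117888}{22815} - \frac{106240}{1521} - \frac{524288}{22815} = 0; e_{1356}: \frac{65536}{1521} - \frac{65536}{1521} = 0; e_{1456}: \frac{65536}{1521} - \frac{65536}{1521} = 0; e_{2345}: -\frac{65536}{845} + \frac{65536}{845} = 0; e_{2346}: \frac{16384}{507} - \frac{16384}{507} = 0; e_{3456}: \frac{40960}{507} - \frac{40960}{507} = 0 — confirming B is simple. So B^2 = 0.
Answer: null-rotation, certificate B^2 = 0. The invariant at work: B^2 = 0 is unchanged by conjugation, hence its sign classifies the subgroup whatever basis B is written in.


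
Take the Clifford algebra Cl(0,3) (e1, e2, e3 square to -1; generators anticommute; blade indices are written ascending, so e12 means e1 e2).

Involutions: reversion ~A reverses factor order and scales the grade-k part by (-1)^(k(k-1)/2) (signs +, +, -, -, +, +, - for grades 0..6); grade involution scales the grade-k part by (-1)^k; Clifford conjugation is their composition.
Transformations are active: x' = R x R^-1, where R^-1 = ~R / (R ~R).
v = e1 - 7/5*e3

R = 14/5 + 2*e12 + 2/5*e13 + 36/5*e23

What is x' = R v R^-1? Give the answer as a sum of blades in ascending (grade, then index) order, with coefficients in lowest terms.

~R = 14/5 - 2*e12 - 2/5*e13 - 36/5*e23, and R ~R = 1596/25, so R^-1 = ~R / (1596/25).
R v = 84/25*e1 + 302/25*e2 - 88/25*e3 + 22/5*e123
Answer: 191/665*e1 + 668/665*e2 + 909/665*e3


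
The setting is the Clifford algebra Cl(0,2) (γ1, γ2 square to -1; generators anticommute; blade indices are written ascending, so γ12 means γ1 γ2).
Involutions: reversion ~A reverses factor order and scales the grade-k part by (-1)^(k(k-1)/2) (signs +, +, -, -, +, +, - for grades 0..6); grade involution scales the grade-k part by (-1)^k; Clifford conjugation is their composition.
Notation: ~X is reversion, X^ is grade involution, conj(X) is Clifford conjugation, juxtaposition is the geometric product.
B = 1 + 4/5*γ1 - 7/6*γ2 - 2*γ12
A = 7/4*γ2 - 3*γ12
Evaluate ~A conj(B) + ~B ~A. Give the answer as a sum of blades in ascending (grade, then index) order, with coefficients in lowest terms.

first term: -193/24 - 13/20*γ2 + 22/5*γ12
second term: -95/24 - 7*γ1 - 13/20*γ2 + 22/5*γ12
Answer: -12 - 7*γ1 - 13/10*γ2 + 44/5*γ12


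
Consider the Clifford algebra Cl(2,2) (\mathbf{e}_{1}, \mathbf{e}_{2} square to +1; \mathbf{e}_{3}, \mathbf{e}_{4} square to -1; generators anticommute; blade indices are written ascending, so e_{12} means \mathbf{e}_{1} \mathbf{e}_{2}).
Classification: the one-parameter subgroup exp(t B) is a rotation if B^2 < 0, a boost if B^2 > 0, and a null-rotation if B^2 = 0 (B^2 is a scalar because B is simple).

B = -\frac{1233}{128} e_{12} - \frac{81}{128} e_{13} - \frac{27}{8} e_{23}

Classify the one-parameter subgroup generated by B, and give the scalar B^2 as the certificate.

B^2 term by term: the squares give (-\frac{1233}{128})^2*(e_{12})^2 + (-\frac{81}{128})^2*(e_{13})^2 + (-\frac{27}{8})^2*(e_{23})^2 = \frac{1520289}{16384}*(-1) + \frac{6561}{16384}*(+1) + \frac{729}{64}*(+1) = -81 (each basis 2-blade squares to minus the product of its generators' squares); cross terms between blades sharing an index anticommute and cancel. So B^2 = -81.
Answer: rotation, certificate B^2 = -81. B^2 = -81 is basis-independent, so its sign is the whole story.
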